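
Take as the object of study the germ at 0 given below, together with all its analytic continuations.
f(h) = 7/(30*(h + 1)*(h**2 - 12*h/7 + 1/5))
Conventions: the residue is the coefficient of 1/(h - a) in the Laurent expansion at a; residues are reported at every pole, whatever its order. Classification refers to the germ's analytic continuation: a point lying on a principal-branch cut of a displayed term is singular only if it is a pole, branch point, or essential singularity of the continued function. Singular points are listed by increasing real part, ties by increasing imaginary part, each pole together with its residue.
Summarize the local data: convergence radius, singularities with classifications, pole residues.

Radius of convergence at 0: 6/7 - (1/35)*sqrt(655).
At -1: a pole of order 1; residue 49/612.
At 6/7 - (1/35)*sqrt(655): a pole of order 1; residue -49/1224 - (637/160344)*sqrt(655).
At 6/7 + (1/35)*sqrt(655): a pole of order 1; residue -49/1224 + (637/160344)*sqrt(655).

Denominator factor (h + 1): pole of order 1 at -1, modulus 1.
Denominator factor (h**2 - 12*h/7 + 1/5): discriminant 524/245, real irrational roots 6/7 + (1/35)*sqrt(655) and 6/7 - (1/35)*sqrt(655); poles of order 1, moduli 6/7 + (1/35)*sqrt(655) and 6/7 - (1/35)*sqrt(655).
The radius of convergence is the smallest modulus among the singular points: 6/7 - (1/35)*sqrt(655).
At the order-1 pole -1 set g(h) = (h - (-1))*f(h) = 7/(30*(h**2 - 12*h/7 + 1/5)).
Simple pole: residue = g(a) at a = -1, which is 49/612.
The factor h**2 - 12*h/7 + 1/5 splits as (h - a)(h - a') with a = 6/7 - (1/35)*sqrt(655), a' = 6/7 + (1/35)*sqrt(655). At the order-1 pole a set g(h) = (h - a)*f(h) = [7/(30*(h + 1))] / (h - a').
Simple pole: residue = g(a) at a = 6/7 - (1/35)*sqrt(655), which is -49/1224 - (637/160344)*sqrt(655).
The factor h**2 - 12*h/7 + 1/5 splits as (h - a)(h - a') with a = 6/7 + (1/35)*sqrt(655), a' = 6/7 - (1/35)*sqrt(655). At the order-1 pole a set g(h) = (h - a)*f(h) = [7/(30*(h + 1))] / (h - a').
Simple pole: residue = g(a) at a = 6/7 + (1/35)*sqrt(655), which is -49/1224 + (637/160344)*sqrt(655).
List the singular points by increasing real part (a conjugate pair: the negative imaginary part first).


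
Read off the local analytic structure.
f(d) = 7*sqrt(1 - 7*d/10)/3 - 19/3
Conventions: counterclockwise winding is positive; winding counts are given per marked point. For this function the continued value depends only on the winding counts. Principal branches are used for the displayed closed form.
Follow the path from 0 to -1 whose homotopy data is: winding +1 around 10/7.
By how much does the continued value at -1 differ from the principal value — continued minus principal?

Continued minus principal equals -(7/15)*sqrt(170).

The rational part is single-valued and drops out of the difference; each branch term changes only by its own monodromy.
(7/3)*sqrt(1 - d/(10/7)): winding +1 is odd, the square root flips sign, contributing -2*(7/3)*sqrt(1 - (-1)/(10/7)) = -2*(7/3)*sqrt(17/10) = -(7/15)*sqrt(170).
Summing the contributions at d = -1 gives -(7/15)*sqrt(170).


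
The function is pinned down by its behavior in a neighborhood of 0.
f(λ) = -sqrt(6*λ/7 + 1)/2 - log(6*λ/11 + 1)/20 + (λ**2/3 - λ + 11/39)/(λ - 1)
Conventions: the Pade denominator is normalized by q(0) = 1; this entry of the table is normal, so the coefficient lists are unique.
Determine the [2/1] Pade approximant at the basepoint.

The Pade approximant has numerator coefficients [-61/78, 583912719/519866270, 10559626003/240178216740]; denominator coefficients [1, -42996347/51986627].

Taylor coefficients needed (expand at 0): a_0 = -61/78, a_1 = 7153/15015, a_2 = 675151/1541540, a_3 = 42996347/118698580.
Write the denominator as Q(λ) = 1 + q1*λ. Requiring Q*f - P = O(λ^4) with deg P <= 2 kills the coefficients of λ^3..λ^3 in Q*f:
  λ^3: a_3 + q1*a_2 = 0, i.e. 42996347/118698580 + (675151/1541540)*q1 = 0.
Solving this linear system: q1 = -42996347/51986627.
The numerator is Q*f truncated at degree 2: P0 = a_0 = -61/78; P1 = a_1 + q1*a_0 = 583912719/519866270; P2 = a_2 + q1*a_1 = 10559626003/240178216740.


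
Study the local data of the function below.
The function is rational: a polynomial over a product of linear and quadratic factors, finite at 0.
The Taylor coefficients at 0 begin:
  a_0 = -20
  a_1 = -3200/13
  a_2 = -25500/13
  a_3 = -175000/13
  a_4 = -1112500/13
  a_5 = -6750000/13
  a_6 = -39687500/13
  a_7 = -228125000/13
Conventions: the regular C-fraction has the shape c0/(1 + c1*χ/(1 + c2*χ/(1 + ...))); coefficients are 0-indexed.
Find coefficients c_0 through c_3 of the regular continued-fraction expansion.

The regular C-fraction coefficients are [-20, -160/13, 1805/416, -65/32].

Taylor coefficients (read off): a_0 = -20, a_1 = -3200/13, a_2 = -25500/13, a_3 = -175000/13.
c0 = a_0 = -20. Peel one level at a time: if S = 1 + c*χ/S' with S'(0) = 1, then c is the χ-coefficient of S and S' = c*χ/(S - 1).
S_1 = c0/f = 1 + (-160/13)*χ + (9025/169)*χ^2 + ...; c1 = -160/13.
S_2 = c1*χ/(S_1 - 1) = 1 + (1805/416)*χ + (9025/1024)*χ^2 + ...; c2 = 1805/416.
S_3 = c2*χ/(S_2 - 1) = 1 + (-65/32)*χ + ...; c3 = -65/32.


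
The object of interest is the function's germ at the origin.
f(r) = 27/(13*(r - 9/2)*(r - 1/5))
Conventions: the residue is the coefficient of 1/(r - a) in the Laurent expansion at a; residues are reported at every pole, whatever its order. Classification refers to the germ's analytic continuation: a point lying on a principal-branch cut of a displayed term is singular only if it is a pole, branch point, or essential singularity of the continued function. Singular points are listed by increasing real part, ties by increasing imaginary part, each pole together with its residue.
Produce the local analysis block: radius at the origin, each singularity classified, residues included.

Radius of convergence at 0: 1/5.
At 1/5: a pole of order 1; residue -270/559.
At 9/2: a pole of order 1; residue 270/559.

Denominator factor (r - 9/2): pole of order 1 at 9/2, modulus 9/2.
Denominator factor (r - 1/5): pole of order 1 at 1/5, modulus 1/5.
The radius of convergence is the smallest modulus among the singular points: 1/5.
At the order-1 pole 1/5 set g(r) = (r - (1/5))*f(r) = 27/(13*(r - 9/2)).
Simple pole: residue = g(a) at a = 1/5, which is -270/559.
At the order-1 pole 9/2 set g(r) = (r - (9/2))*f(r) = 27/(13*(r - 1/5)).
Simple pole: residue = g(a) at a = 9/2, which is 270/559.
List the singular points by increasing real part (a conjugate pair: the negative imaginary part first).


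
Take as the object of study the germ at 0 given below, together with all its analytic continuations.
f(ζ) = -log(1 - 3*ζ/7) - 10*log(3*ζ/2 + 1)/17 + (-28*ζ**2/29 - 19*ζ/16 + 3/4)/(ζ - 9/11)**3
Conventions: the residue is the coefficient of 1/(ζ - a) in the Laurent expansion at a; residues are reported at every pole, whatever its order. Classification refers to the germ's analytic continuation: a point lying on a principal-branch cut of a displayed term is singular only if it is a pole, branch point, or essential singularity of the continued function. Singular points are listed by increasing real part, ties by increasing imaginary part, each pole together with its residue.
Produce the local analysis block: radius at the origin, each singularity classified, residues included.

Denominator factor (ζ - 9/11)^3: pole of order 3 at 9/11, modulus 9/11.
Branch term (-10/17)*log(1 - ζ/(-2/3)): its argument vanishes at ζ = -2/3, a logarithmic branch point, modulus 2/3.
Branch term (-1)*log(1 - ζ/(7/3)): its argument vanishes at ζ = 7/3, a logarithmic branch point, modulus 7/3.
The radius of convergence is the smallest modulus among the singular points: 2/3.
The branch terms are analytic at 9/11 and contribute nothing to the residue; only the rational part matters.
At the order-3 pole 9/11 set g(ζ) = (ζ - (9/11))^3*(rational part) = -28*ζ**2/29 - 19*ζ/16 + 3/4.
Order-3 pole: residue = g''(a)/2; g''(9/11) = -56/29, so the residue is -28/29.
List the singular points by increasing real part (a conjugate pair: the negative imaginary part first).

Radius of convergence at 0: 2/3.
At -2/3: a logarithmic branch point.
At 9/11: a pole of order 3; residue -28/29.
At 7/3: a logarithmic branch point.


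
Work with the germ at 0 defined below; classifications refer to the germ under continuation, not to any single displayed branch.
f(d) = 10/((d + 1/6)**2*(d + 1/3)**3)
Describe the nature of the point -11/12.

Denominator factors: d + 1/6 = -3/4 at d = -11/12; d + 1/3 = -7/12 at d = -11/12 — none vanishes.
So the germ continues analytically to -11/12.

The point is a regular point.


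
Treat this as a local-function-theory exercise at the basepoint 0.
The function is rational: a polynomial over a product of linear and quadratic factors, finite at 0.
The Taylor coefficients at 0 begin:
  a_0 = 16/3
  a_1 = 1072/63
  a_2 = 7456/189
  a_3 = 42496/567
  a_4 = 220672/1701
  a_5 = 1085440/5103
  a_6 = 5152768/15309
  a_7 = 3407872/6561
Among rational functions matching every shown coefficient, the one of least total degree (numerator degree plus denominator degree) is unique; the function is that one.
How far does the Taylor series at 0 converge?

The radius of convergence is 3/4.

No rational of total degree below 4 reproduces all 8 coefficients; solving the [2/2] Pade equations on them gives f(ε) = (2*ε**2 + 11*ε/7 + 3)/(ε - 3/4)**2, whose expansion matches every shown term.
Denominator factor (ε - 3/4)^2: pole of order 2 at 3/4, modulus 3/4.
The radius of convergence is the smallest modulus among the singular points: 3/4.


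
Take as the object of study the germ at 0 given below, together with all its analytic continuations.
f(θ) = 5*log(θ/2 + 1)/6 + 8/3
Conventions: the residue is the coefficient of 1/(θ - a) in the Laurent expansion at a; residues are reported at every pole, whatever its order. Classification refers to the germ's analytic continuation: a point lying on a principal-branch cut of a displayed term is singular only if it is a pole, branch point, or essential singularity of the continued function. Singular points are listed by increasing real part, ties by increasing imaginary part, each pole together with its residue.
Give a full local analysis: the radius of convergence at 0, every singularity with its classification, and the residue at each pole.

Radius of convergence at 0: 2.
At -2: a logarithmic branch point.

Branch term (5/6)*log(1 - θ/(-2)): its argument vanishes at θ = -2, a logarithmic branch point, modulus 2.
The radius of convergence is the smallest modulus among the singular points: 2.


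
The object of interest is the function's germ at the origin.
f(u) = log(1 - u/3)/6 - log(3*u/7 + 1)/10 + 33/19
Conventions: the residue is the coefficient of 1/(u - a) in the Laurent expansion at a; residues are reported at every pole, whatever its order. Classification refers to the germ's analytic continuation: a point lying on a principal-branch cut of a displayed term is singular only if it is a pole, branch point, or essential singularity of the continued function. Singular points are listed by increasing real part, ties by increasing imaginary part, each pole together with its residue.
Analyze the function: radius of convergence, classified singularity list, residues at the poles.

Branch term (-1/10)*log(1 - u/(-7/3)): its argument vanishes at u = -7/3, a logarithmic branch point, modulus 7/3.
Branch term (1/6)*log(1 - u/(3)): its argument vanishes at u = 3, a logarithmic branch point, modulus 3.
The radius of convergence is the smallest modulus among the singular points: 7/3.
List the singular points by increasing real part (a conjugate pair: the negative imaginary part first).

Radius of convergence at 0: 7/3.
At -7/3: a logarithmic branch point.
At 3: a logarithmic branch point.


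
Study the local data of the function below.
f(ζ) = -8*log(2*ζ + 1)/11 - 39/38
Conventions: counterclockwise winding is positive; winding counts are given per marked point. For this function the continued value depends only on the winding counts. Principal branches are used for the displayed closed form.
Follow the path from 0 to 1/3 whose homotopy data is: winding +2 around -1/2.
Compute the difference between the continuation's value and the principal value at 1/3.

Continued minus principal equals -(32/11)*pi*i.

The rational part is single-valued and drops out of the difference; each branch term changes only by its own monodromy.
(-8/11)*log(1 - ζ/(-1/2)): each positive loop around -1/2 adds 2*pi*i to the log, so winding +2 contributes (-8/11)*(2)*2*pi*i = -(32/11)*pi*i.
Summing the contributions at ζ = 1/3 gives -(32/11)*pi*i.


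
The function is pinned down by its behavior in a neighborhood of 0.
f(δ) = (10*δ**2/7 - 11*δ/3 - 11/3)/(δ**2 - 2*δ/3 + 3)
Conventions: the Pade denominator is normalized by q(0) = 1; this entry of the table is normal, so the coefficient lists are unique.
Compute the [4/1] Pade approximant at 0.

Taylor coefficients needed (expand at 0): a_0 = -11/9, a_1 = -121/81, a_2 = 2815/5103, a_3 = 28499/45927, a_4 = -19007/413343, a_5 = -807487/3720087.
Write the denominator as Q(δ) = 1 + q1*δ. Requiring Q*f - P = O(δ^6) with deg P <= 4 kills the coefficients of δ^5..δ^5 in Q*f:
  δ^5: a_5 + q1*a_4 = 0, i.e. -807487/3720087 + (-19007/413343)*q1 = 0.
Solving this linear system: q1 = -807487/171063.
The numerator is Q*f truncated at degree 4: P0 = a_0 = -11/9; P1 = a_1 + q1*a_0 = 731390/171063; P2 = a_2 + q1*a_1 = 1011586/133049; P3 = a_3 + q1*a_2 = -263892/133049; P4 = a_4 + q1*a_3 = -395838/133049.

The Pade approximant has numerator coefficients [-11/9, 731390/171063, 1011586/133049, -263892/133049, -395838/133049]; denominator coefficients [1, -807487/171063].


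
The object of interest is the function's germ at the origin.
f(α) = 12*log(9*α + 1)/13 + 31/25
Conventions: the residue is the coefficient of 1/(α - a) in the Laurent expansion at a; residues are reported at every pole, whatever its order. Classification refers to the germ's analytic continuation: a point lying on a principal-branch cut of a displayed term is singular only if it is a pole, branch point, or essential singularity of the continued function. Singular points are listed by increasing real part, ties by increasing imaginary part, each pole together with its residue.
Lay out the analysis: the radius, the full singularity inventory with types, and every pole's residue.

Branch term (12/13)*log(1 - α/(-1/9)): its argument vanishes at α = -1/9, a logarithmic branch point, modulus 1/9.
The radius of convergence is the smallest modulus among the singular points: 1/9.

Radius of convergence at 0: 1/9.
At -1/9: a logarithmic branch point.


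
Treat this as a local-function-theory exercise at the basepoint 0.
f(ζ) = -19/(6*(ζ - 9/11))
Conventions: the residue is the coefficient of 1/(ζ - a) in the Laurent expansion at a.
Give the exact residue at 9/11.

At the order-1 pole 9/11 set g(ζ) = (ζ - (9/11))*f(ζ) = -19/6.
Simple pole: residue = g(a) at a = 9/11, which is -19/6.

The residue is -19/6.


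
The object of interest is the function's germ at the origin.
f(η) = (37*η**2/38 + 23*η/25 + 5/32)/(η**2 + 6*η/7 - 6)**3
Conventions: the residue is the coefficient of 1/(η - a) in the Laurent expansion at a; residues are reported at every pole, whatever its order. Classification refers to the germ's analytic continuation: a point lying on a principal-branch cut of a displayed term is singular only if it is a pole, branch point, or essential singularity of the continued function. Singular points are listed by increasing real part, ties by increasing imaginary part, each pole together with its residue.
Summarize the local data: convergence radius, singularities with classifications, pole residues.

Radius of convergence at 0: -3/7 + (1/7)*sqrt(303).
At -3/7 - (1/7)*sqrt(303): a pole of order 3; residue (175946309/751707609600)*sqrt(303).
At -3/7 + (1/7)*sqrt(303): a pole of order 3; residue -(175946309/751707609600)*sqrt(303).

Denominator factor (η**2 + 6*η/7 - 6)^3: discriminant 1212/49, real irrational roots -3/7 + (1/7)*sqrt(303) and -3/7 - (1/7)*sqrt(303); poles of order 3, moduli -3/7 + (1/7)*sqrt(303) and 3/7 + (1/7)*sqrt(303).
The radius of convergence is the smallest modulus among the singular points: -3/7 + (1/7)*sqrt(303).
The factor η**2 + 6*η/7 - 6 splits as (η - a)(η - a') with a = -3/7 - (1/7)*sqrt(303), a' = -3/7 + (1/7)*sqrt(303). At the order-3 pole a set g(η) = (η - a)^3*f(η) = [37*η**2/38 + 23*η/25 + 5/32] / (η - a')^3.
Order-3 pole: residue = g''(a)/2; g''(-3/7 - (1/7)*sqrt(303)) = (175946309/375853804800)*sqrt(303), so the residue is (175946309/751707609600)*sqrt(303).
The factor η**2 + 6*η/7 - 6 splits as (η - a)(η - a') with a = -3/7 + (1/7)*sqrt(303), a' = -3/7 - (1/7)*sqrt(303). At the order-3 pole a set g(η) = (η - a)^3*f(η) = [37*η**2/38 + 23*η/25 + 5/32] / (η - a')^3.
Order-3 pole: residue = g''(a)/2; g''(-3/7 + (1/7)*sqrt(303)) = -(175946309/375853804800)*sqrt(303), so the residue is -(175946309/751707609600)*sqrt(303).
List the singular points by increasing real part (a conjugate pair: the negative imaginary part first).


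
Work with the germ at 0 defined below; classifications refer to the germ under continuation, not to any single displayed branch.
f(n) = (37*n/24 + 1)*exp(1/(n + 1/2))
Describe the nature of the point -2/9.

There is no denominator, hence no pole anywhere.
The essential point of exp(1/(n - (-1/2))) is -1/2, not -2/9.
So the germ continues analytically to -2/9.

The point is a regular point.


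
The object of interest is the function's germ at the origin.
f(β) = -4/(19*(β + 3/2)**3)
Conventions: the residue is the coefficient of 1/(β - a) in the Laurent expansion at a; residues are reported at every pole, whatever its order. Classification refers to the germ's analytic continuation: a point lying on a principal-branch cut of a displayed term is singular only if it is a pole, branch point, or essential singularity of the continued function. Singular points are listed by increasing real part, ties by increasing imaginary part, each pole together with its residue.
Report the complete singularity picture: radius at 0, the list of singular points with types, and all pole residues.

Denominator factor (β + 3/2)^3: pole of order 3 at -3/2, modulus 3/2.
The radius of convergence is the smallest modulus among the singular points: 3/2.
At the order-3 pole -3/2 set g(β) = (β - (-3/2))^3*f(β) = -4/19.
Order-3 pole: residue = g''(a)/2; g''(-3/2) = 0, so the residue is 0.

Radius of convergence at 0: 3/2.
At -3/2: a pole of order 3; residue 0.


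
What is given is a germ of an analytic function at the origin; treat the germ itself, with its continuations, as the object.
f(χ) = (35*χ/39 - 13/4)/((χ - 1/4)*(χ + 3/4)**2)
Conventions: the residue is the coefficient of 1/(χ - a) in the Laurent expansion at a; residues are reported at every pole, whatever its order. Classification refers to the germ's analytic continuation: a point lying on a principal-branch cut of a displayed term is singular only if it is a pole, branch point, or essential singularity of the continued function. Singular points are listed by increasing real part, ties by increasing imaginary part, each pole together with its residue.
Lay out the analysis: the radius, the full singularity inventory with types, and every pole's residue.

Radius of convergence at 0: 1/4.
At -3/4: a pole of order 2; residue 118/39.
At 1/4: a pole of order 1; residue -118/39.

Denominator factor (χ - 1/4): pole of order 1 at 1/4, modulus 1/4.
Denominator factor (χ + 3/4)^2: pole of order 2 at -3/4, modulus 3/4.
The radius of convergence is the smallest modulus among the singular points: 1/4.
At the order-2 pole -3/4 set g(χ) = (χ - (-3/4))^2*f(χ) = (35*χ/39 - 13/4)/(χ - 1/4).
Order-2 pole: residue = g'(a); g'(-3/4) = 118/39, so the residue is 118/39.
At the order-1 pole 1/4 set g(χ) = (χ - (1/4))*f(χ) = (35*χ/39 - 13/4)/(χ + 3/4)**2.
Simple pole: residue = g(a) at a = 1/4, which is -118/39.
List the singular points by increasing real part (a conjugate pair: the negative imaginary part first).


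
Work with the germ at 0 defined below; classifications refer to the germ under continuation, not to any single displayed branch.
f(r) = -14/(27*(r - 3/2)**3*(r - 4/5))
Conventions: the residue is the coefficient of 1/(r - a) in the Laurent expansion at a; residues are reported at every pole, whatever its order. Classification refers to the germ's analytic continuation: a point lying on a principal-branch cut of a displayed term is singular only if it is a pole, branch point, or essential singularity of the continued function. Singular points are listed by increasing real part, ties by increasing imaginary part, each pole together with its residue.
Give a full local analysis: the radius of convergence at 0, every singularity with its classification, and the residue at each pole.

Denominator factor (r - 3/2)^3: pole of order 3 at 3/2, modulus 3/2.
Denominator factor (r - 4/5): pole of order 1 at 4/5, modulus 4/5.
The radius of convergence is the smallest modulus among the singular points: 4/5.
At the order-1 pole 4/5 set g(r) = (r - (4/5))*f(r) = -14/(27*(r - 3/2)**3).
Simple pole: residue = g(a) at a = 4/5, which is 2000/1323.
At the order-3 pole 3/2 set g(r) = (r - (3/2))^3*f(r) = -14/(27*(r - 4/5)).
Order-3 pole: residue = g''(a)/2; g''(3/2) = -4000/1323, so the residue is -2000/1323.
List the singular points by increasing real part (a conjugate pair: the negative imaginary part first).

Radius of convergence at 0: 4/5.
At 4/5: a pole of order 1; residue 2000/1323.
At 3/2: a pole of order 3; residue -2000/1323.


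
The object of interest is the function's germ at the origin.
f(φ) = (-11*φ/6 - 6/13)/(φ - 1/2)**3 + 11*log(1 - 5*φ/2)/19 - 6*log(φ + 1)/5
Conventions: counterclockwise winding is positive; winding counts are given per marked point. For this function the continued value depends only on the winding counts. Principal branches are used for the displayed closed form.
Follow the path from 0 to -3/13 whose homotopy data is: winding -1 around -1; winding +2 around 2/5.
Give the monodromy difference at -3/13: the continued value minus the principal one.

The rational part is single-valued and drops out of the difference; each branch term changes only by its own monodromy.
(-6/5)*log(1 - φ/(-1)): each positive loop around -1 adds 2*pi*i to the log, so winding -1 contributes (-6/5)*(-1)*2*pi*i = (12/5)*pi*i.
(11/19)*log(1 - φ/(2/5)): each positive loop around 2/5 adds 2*pi*i to the log, so winding +2 contributes (11/19)*(2)*2*pi*i = (44/19)*pi*i.
Summing the contributions at φ = -3/13 gives (448/95)*pi*i.

Continued minus principal equals (448/95)*pi*i.


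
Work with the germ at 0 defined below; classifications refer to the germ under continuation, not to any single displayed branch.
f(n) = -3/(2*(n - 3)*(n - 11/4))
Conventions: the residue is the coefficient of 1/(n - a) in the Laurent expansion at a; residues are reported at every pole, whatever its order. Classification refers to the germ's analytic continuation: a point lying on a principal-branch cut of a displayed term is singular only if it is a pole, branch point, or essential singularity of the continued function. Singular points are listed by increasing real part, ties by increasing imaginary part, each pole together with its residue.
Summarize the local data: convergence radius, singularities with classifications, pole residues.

Denominator factor (n - 11/4): pole of order 1 at 11/4, modulus 11/4.
Denominator factor (n - 3): pole of order 1 at 3, modulus 3.
The radius of convergence is the smallest modulus among the singular points: 11/4.
At the order-1 pole 11/4 set g(n) = (n - (11/4))*f(n) = -3/(2*(n - 3)).
Simple pole: residue = g(a) at a = 11/4, which is 6.
At the order-1 pole 3 set g(n) = (n - (3))*f(n) = -3/(2*(n - 11/4)).
Simple pole: residue = g(a) at a = 3, which is -6.
List the singular points by increasing real part (a conjugate pair: the negative imaginary part first).

Radius of convergence at 0: 11/4.
At 11/4: a pole of order 1; residue 6.
At 3: a pole of order 1; residue -6.


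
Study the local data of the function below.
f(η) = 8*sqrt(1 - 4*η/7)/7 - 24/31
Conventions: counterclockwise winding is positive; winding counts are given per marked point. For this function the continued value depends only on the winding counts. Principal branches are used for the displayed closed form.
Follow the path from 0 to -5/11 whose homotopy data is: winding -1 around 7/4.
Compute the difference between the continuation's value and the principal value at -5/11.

Continued minus principal equals -(16/539)*sqrt(7469).

The rational part is single-valued and drops out of the difference; each branch term changes only by its own monodromy.
(8/7)*sqrt(1 - η/(7/4)): winding -1 is odd, the square root flips sign, contributing -2*(8/7)*sqrt(1 - (-5/11)/(7/4)) = -2*(8/7)*sqrt(97/77) = -(16/539)*sqrt(7469).
Summing the contributions at η = -5/11 gives -(16/539)*sqrt(7469).


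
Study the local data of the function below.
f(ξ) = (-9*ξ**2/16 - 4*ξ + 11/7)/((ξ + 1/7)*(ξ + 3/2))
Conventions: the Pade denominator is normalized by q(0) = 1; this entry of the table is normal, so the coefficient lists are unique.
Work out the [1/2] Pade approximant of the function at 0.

The Pade approximant has numerator coefficients [22/3, -502666/25737]; denominator coefficients [1, 194284/25737, 1573525/411792].

Taylor coefficients needed (expand at 0): a_0 = 22/3, a_1 = -674/9, a_2 = 116057/216, a_3 = -2442847/648.
Write the denominator as Q(ξ) = 1 + q1*ξ + q2*ξ^2. Requiring Q*f - P = O(ξ^4) with deg P <= 1 kills the coefficients of ξ^2..ξ^3 in Q*f:
  ξ^2: a_2 + q1*a_1 + q2*a_0 = 0, i.e. 116057/216 + (-674/9)*q1 + (22/3)*q2 = 0.
  ξ^3: a_3 + q1*a_2 + q2*a_1 = 0, i.e. -2442847/648 + (116057/216)*q1 + (-674/9)*q2 = 0.
Solving this linear system: q1 = 194284/25737, q2 = 1573525/411792.
The numerator is Q*f truncated at degree 1: P0 = a_0 = 22/3; P1 = a_1 + q1*a_0 = -502666/25737.


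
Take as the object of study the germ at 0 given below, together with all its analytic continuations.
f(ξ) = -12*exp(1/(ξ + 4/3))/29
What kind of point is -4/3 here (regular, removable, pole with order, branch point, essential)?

The point is an essential singularity.

The exponent 1/(ξ - (-4/3)) has a pole at -4/3, so exp(1/(ξ - (-4/3))) takes every nonzero value near it: an essential singularity (not a pole of any order).


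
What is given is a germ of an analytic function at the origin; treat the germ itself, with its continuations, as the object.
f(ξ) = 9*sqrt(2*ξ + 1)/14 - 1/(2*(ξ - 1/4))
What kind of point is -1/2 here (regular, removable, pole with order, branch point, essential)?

The term (9/14)*sqrt(1 - ξ/(-1/2)) has argument 1 - -1/2/(-1/2) = 0 at -1/2: a square-root (algebraic, two-sheeted) branch point; the remaining terms are analytic or single-valued there.

The point is an algebraic (square-root) branch point.


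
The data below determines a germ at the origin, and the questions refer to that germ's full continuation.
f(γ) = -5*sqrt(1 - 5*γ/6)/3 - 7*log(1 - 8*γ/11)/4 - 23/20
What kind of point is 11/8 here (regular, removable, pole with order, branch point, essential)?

The term (-7/4)*log(1 - γ/(11/8)) has argument 1 - 11/8/(11/8) = 0 at 11/8: a logarithmic (infinitely-sheeted) branch point; the remaining terms are analytic or single-valued there.

The point is a logarithmic branch point.


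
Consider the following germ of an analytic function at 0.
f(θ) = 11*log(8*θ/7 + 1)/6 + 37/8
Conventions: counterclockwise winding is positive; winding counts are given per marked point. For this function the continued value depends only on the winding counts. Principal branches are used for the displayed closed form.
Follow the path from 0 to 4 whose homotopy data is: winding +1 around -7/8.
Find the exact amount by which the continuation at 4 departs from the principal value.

Continued minus principal equals (11/3)*pi*i.

The rational part is single-valued and drops out of the difference; each branch term changes only by its own monodromy.
(11/6)*log(1 - θ/(-7/8)): each positive loop around -7/8 adds 2*pi*i to the log, so winding +1 contributes (11/6)*(1)*2*pi*i = (11/3)*pi*i.
Summing the contributions at θ = 4 gives (11/3)*pi*i.


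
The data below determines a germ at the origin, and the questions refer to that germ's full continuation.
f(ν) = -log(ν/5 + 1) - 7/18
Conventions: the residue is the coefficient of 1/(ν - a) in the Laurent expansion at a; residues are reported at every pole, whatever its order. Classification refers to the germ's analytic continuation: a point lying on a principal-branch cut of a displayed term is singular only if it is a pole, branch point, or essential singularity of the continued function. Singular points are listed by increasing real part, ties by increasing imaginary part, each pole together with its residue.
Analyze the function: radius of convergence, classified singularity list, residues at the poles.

Radius of convergence at 0: 5.
At -5: a logarithmic branch point.

Branch term (-1)*log(1 - ν/(-5)): its argument vanishes at ν = -5, a logarithmic branch point, modulus 5.
The radius of convergence is the smallest modulus among the singular points: 5.


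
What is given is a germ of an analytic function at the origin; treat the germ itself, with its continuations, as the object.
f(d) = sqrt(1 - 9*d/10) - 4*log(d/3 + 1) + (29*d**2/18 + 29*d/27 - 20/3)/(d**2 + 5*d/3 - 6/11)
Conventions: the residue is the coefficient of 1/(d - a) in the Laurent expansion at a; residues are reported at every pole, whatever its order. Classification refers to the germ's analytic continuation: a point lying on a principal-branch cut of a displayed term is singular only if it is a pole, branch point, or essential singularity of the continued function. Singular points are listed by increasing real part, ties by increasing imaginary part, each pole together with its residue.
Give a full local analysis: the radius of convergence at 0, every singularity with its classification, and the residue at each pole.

Denominator factor (d**2 + 5*d/3 - 6/11): discriminant 491/99, real irrational roots -5/6 + (1/66)*sqrt(5401) and -5/6 - (1/66)*sqrt(5401); poles of order 1, moduli -5/6 + (1/66)*sqrt(5401) and 5/6 + (1/66)*sqrt(5401).
Branch term (1)*sqrt(1 - d/(10/9)): its argument vanishes at d = 10/9, a square-root branch point, modulus 10/9.
Branch term (-4)*log(1 - d/(-3)): its argument vanishes at d = -3, a logarithmic branch point, modulus 3.
The radius of convergence is the smallest modulus among the singular points: -5/6 + (1/66)*sqrt(5401).
The branch terms are analytic at -5/6 - (1/66)*sqrt(5401) and contribute nothing to the residue; only the rational part matters.
The factor d**2 + 5*d/3 - 6/11 splits as (d - a)(d - a') with a = -5/6 - (1/66)*sqrt(5401), a' = -5/6 + (1/66)*sqrt(5401). At the order-1 pole a set g(d) = (d - a)*(rational part) = [29*d**2/18 + 29*d/27 - 20/3] / (d - a').
Simple pole: residue = g(a) at a = -5/6 - (1/66)*sqrt(5401), which is -29/36 + (5281/194436)*sqrt(5401).
The branch terms are analytic at -5/6 + (1/66)*sqrt(5401) and contribute nothing to the residue; only the rational part matters.
The factor d**2 + 5*d/3 - 6/11 splits as (d - a)(d - a') with a = -5/6 + (1/66)*sqrt(5401), a' = -5/6 - (1/66)*sqrt(5401). At the order-1 pole a set g(d) = (d - a)*(rational part) = [29*d**2/18 + 29*d/27 - 20/3] / (d - a').
Simple pole: residue = g(a) at a = -5/6 + (1/66)*sqrt(5401), which is -29/36 - (5281/194436)*sqrt(5401).
List the singular points by increasing real part (a conjugate pair: the negative imaginary part first).

Radius of convergence at 0: -5/6 + (1/66)*sqrt(5401).
At -3: a logarithmic branch point.
At -5/6 - (1/66)*sqrt(5401): a pole of order 1; residue -29/36 + (5281/194436)*sqrt(5401).
At -5/6 + (1/66)*sqrt(5401): a pole of order 1; residue -29/36 - (5281/194436)*sqrt(5401).
At 10/9: an algebraic (square-root) branch point.


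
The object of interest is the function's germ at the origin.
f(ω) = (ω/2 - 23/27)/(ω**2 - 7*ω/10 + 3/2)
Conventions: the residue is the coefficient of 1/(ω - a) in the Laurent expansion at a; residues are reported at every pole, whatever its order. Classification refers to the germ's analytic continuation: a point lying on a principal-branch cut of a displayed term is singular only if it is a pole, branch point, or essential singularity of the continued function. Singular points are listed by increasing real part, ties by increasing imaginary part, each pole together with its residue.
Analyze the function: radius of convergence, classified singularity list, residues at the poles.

Denominator factor (ω**2 - 7*ω/10 + 3/2): discriminant -551/100, complex-conjugate roots (7/20) + ((1/20)*sqrt(551))*i and (7/20) - ((1/20)*sqrt(551))*i; poles of order 1, moduli (1/2)*sqrt(6) and (1/2)*sqrt(6).
The radius of convergence is the smallest modulus among the singular points: (1/2)*sqrt(6).
The factor ω**2 - 7*ω/10 + 3/2 splits as (ω - a)(ω - a') with a = (7/20) - ((1/20)*sqrt(551))*i, a' = (7/20) + ((1/20)*sqrt(551))*i. At the order-1 pole a set g(ω) = (ω - a)*f(ω) = [ω/2 - 23/27] / (ω - a').
Simple pole: residue = g(a) at a = (7/20) - ((1/20)*sqrt(551))*i, which is (1/4) - ((731/59508)*sqrt(551))*i.
The factor ω**2 - 7*ω/10 + 3/2 splits as (ω - a)(ω - a') with a = (7/20) + ((1/20)*sqrt(551))*i, a' = (7/20) - ((1/20)*sqrt(551))*i. At the order-1 pole a set g(ω) = (ω - a)*f(ω) = [ω/2 - 23/27] / (ω - a').
Simple pole: residue = g(a) at a = (7/20) + ((1/20)*sqrt(551))*i, which is (1/4) + ((731/59508)*sqrt(551))*i.
List the singular points by increasing real part (a conjugate pair: the negative imaginary part first).

Radius of convergence at 0: (1/2)*sqrt(6).
At (7/20) - ((1/20)*sqrt(551))*i: a pole of order 1; residue (1/4) - ((731/59508)*sqrt(551))*i.
At (7/20) + ((1/20)*sqrt(551))*i: a pole of order 1; residue (1/4) + ((731/59508)*sqrt(551))*i.


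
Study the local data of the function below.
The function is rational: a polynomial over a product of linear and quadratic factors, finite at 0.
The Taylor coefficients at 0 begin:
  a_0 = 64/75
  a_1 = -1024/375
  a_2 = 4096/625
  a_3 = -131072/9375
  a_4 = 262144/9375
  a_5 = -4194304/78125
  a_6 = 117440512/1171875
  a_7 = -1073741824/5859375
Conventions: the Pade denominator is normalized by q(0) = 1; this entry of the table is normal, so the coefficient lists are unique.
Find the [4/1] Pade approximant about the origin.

Taylor coefficients needed (read off): a_0 = 64/75, a_1 = -1024/375, a_2 = 4096/625, a_3 = -131072/9375, a_4 = 262144/9375, a_5 = -4194304/78125.
Write the denominator as Q(τ) = 1 + q1*τ. Requiring Q*f - P = O(τ^6) with deg P <= 4 kills the coefficients of τ^5..τ^5 in Q*f:
  τ^5: a_5 + q1*a_4 = 0, i.e. -4194304/78125 + (262144/9375)*q1 = 0.
Solving this linear system: q1 = 48/25.
The numerator is Q*f truncated at degree 4: P0 = a_0 = 64/75; P1 = a_1 + q1*a_0 = -2048/1875; P2 = a_2 + q1*a_1 = 4096/3125; P3 = a_3 + q1*a_2 = -65536/46875; P4 = a_4 + q1*a_3 = 262144/234375.

The Pade approximant has numerator coefficients [64/75, -2048/1875, 4096/3125, -65536/46875, 262144/234375]; denominator coefficients [1, 48/25].


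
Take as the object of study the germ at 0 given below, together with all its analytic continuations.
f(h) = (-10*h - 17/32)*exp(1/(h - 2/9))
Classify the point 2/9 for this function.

The point is an essential singularity.

The exponent 1/(h - (2/9)) has a pole at 2/9, so exp(1/(h - (2/9))) takes every nonzero value near it: an essential singularity (not a pole of any order).


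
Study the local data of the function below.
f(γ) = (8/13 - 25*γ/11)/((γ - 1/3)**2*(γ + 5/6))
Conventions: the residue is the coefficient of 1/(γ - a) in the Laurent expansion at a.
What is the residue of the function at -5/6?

At the order-1 pole -5/6 set g(γ) = (γ - (-5/6))*f(γ) = (8/13 - 25*γ/11)/(γ - 1/3)**2.
Simple pole: residue = g(a) at a = -5/6, which is 12918/7007.

The residue is 12918/7007.


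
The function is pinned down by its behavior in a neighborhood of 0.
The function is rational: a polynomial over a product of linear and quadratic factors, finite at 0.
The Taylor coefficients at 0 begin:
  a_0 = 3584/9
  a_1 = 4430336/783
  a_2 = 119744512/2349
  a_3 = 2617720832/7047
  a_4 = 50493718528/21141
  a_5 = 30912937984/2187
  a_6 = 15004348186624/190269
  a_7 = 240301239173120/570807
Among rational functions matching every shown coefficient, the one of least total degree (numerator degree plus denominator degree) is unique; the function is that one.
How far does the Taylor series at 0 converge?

The radius of convergence is 1/4.

No rational of total degree below 6 reproduces all 8 coefficients; solving the [2/4] Pade equations on them gives f(ε) = (-8*ε**2/9 - 31*ε/29 + 7/3)/((ε - 3/8)*(ε - 1/4)**3), whose expansion matches every shown term.
Denominator factor (ε - 1/4)^3: pole of order 3 at 1/4, modulus 1/4.
Denominator factor (ε - 3/8): pole of order 1 at 3/8, modulus 3/8.
The radius of convergence is the smallest modulus among the singular points: 1/4.


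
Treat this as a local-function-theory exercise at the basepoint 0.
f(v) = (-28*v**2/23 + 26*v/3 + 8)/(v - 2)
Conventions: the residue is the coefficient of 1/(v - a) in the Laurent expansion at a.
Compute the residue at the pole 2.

The residue is 1412/69.

At the order-1 pole 2 set g(v) = (v - (2))*f(v) = -28*v**2/23 + 26*v/3 + 8.
Simple pole: residue = g(a) at a = 2, which is 1412/69.


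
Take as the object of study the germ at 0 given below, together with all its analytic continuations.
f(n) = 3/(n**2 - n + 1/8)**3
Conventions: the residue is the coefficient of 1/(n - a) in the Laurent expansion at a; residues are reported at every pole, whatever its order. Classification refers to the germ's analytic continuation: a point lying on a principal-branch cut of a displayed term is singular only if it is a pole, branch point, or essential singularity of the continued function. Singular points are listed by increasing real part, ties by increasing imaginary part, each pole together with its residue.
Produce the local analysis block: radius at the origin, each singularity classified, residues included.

Radius of convergence at 0: 1/2 - (1/4)*sqrt(2).
At 1/2 - (1/4)*sqrt(2): a pole of order 3; residue -(72)*sqrt(2).
At 1/2 + (1/4)*sqrt(2): a pole of order 3; residue (72)*sqrt(2).

Denominator factor (n**2 - n + 1/8)^3: discriminant 1/2, real irrational roots 1/2 + (1/4)*sqrt(2) and 1/2 - (1/4)*sqrt(2); poles of order 3, moduli 1/2 + (1/4)*sqrt(2) and 1/2 - (1/4)*sqrt(2).
The radius of convergence is the smallest modulus among the singular points: 1/2 - (1/4)*sqrt(2).
The factor n**2 - n + 1/8 splits as (n - a)(n - a') with a = 1/2 - (1/4)*sqrt(2), a' = 1/2 + (1/4)*sqrt(2). At the order-3 pole a set g(n) = (n - a)^3*f(n) = [3] / (n - a')^3.
Order-3 pole: residue = g''(a)/2; g''(1/2 - (1/4)*sqrt(2)) = -(144)*sqrt(2), so the residue is -(72)*sqrt(2).
The factor n**2 - n + 1/8 splits as (n - a)(n - a') with a = 1/2 + (1/4)*sqrt(2), a' = 1/2 - (1/4)*sqrt(2). At the order-3 pole a set g(n) = (n - a)^3*f(n) = [3] / (n - a')^3.
Order-3 pole: residue = g''(a)/2; g''(1/2 + (1/4)*sqrt(2)) = (144)*sqrt(2), so the residue is (72)*sqrt(2).
List the singular points by increasing real part (a conjugate pair: the negative imaginary part first).


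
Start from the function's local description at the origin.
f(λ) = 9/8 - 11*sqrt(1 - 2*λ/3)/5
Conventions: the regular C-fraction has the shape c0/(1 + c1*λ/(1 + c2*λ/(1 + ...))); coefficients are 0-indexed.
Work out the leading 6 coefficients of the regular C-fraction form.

Taylor coefficients (expand at 0): a_0 = -43/40, a_1 = 11/15, a_2 = 11/90, a_3 = 11/270, a_4 = 11/648, a_5 = 77/9720.
c0 = a_0 = -43/40. Peel one level at a time: if S = 1 + c*λ/S' with S'(0) = 1, then c is the λ-coefficient of S and S' = c*λ/(S - 1).
S_1 = c0/f = 1 + (88/129)*λ + (3212/5547)*λ^2 + ...; c1 = 88/129.
S_2 = c1*λ/(S_1 - 1) = 1 + (-73/86)*λ + (-1/36)*λ^2 + ...; c2 = -73/86.
S_3 = c2*λ/(S_2 - 1) = 1 + (-43/1314)*λ + (-16985/1726596)*λ^2 + ...; c3 = -43/1314.
S_4 = c3*λ/(S_3 - 1) = 1 + (-395/1314)*λ + (-1/36)*λ^2 + ...; c4 = -395/1314.
S_5 = c4*λ/(S_4 - 1) = 1 + (-73/790)*λ + ...; c5 = -73/790.

The regular C-fraction coefficients are [-43/40, 88/129, -73/86, -43/1314, -395/1314, -73/790].
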